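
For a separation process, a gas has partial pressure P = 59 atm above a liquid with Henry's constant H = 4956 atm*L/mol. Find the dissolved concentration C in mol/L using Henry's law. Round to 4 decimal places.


C = P / H
C = 59 / 4956
C = 0.0119 mol/L


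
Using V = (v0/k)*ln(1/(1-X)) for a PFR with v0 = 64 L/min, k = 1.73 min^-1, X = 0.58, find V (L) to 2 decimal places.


V = (v0/k) * ln(1/(1-X))
V = (64/1.73) * ln(1/(1-0.58))
V = 36.99422 * ln(2.380952)
V = 36.99422 * 0.8675
V = 32.09 L


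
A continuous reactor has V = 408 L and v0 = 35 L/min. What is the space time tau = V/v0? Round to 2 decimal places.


tau = V / v0
tau = 408 / 35
tau = 11.66 min


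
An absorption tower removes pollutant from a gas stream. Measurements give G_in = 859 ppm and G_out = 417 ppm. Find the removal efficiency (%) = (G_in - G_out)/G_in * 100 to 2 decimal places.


Efficiency = (G_in - G_out) / G_in * 100%
Efficiency = (859 - 417) / 859 * 100
Efficiency = 442 / 859 * 100
Efficiency = 51.46%


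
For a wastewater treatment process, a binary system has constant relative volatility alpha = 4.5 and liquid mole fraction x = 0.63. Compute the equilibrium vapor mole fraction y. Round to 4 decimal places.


y = alpha*x / (1 + (alpha-1)*x)
y = 4.5*0.63 / (1 + (4.5-1)*0.63)
y = 2.835 / (1 + 2.205)
y = 2.835 / 3.205
y = 0.8846


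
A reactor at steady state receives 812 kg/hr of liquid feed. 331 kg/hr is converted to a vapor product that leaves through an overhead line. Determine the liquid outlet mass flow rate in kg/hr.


Steady-state mass balance on the main outlet: F_out = F_in - F_removed
F_out = 812 - 331
F_out = 481 kg/hr


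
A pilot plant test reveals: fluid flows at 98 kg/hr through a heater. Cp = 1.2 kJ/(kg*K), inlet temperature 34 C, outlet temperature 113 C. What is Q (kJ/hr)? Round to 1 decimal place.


Q = m_dot * Cp * (T2 - T1)
Q = 98 * 1.2 * (113 - 34)
Q = 98 * 1.2 * 79
Q = 9290.4 kJ/hr


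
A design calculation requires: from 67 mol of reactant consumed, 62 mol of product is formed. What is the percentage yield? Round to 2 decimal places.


Yield = (moles product / moles consumed) * 100%
Yield = (62 / 67) * 100
Yield = 0.9254 * 100
Yield = 92.54%


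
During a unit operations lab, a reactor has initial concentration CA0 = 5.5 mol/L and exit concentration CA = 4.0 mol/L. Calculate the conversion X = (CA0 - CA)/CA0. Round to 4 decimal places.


X = (CA0 - CA) / CA0
X = (5.5 - 4.0) / 5.5
X = 1.5 / 5.5
X = 0.2727


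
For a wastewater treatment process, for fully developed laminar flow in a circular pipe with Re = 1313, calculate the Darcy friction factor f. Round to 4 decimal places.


f = 64 / Re
f = 64 / 1313
f = 0.0487


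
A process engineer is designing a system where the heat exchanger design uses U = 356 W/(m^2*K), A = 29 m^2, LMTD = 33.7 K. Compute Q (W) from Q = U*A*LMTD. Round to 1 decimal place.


Q = U * A * LMTD
Q = 356 * 29 * 33.7
Q = 347918.8 W


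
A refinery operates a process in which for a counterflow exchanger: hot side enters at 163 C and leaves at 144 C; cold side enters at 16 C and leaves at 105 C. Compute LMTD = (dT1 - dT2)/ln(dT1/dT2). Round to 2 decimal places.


dT1 = Th_in - Tc_out = 163 - 105 = 58
dT2 = Th_out - Tc_in = 144 - 16 = 128
LMTD = (dT1 - dT2) / ln(dT1/dT2)
LMTD = (58 - 128) / ln(58/128)
LMTD = 88.43 K


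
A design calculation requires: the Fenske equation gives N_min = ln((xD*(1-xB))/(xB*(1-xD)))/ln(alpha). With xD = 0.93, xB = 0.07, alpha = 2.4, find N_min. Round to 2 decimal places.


N_min = ln((xD*(1-xB))/(xB*(1-xD))) / ln(alpha)
Numerator inside ln: 0.8649 / 0.0049 = 176.510204
ln(176.510204) = 5.173379
ln(alpha) = ln(2.4) = 0.875469
N_min = 5.173379 / 0.875469 = 5.91


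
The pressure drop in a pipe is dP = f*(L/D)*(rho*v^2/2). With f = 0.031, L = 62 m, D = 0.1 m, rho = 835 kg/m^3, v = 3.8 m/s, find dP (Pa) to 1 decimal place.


dP = f * (L/D) * (rho*v^2/2)
dP = 0.031 * (62/0.1) * (835*3.8^2/2)
L/D = 620.0
rho*v^2/2 = 835*14.44/2 = 6028.7
dP = 0.031 * 620.0 * 6028.7
dP = 115871.6 Pa


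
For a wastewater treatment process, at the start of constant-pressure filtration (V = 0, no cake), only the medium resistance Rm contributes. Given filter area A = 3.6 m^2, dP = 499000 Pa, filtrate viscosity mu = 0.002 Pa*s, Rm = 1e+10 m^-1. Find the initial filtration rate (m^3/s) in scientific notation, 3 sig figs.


rate = A * dP / (mu * Rm)
rate = 3.6 * 499000 / (0.002 * 1e+10)
rate = 1796400.0 / 2.000e+07
rate = 8.98e-02 m^3/s


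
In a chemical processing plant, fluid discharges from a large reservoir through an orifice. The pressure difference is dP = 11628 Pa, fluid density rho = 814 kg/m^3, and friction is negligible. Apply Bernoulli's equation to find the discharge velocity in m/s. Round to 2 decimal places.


v = sqrt(2*dP/rho)
v = sqrt(2*11628/814)
v = sqrt(28.570025)
v = 5.35 m/s


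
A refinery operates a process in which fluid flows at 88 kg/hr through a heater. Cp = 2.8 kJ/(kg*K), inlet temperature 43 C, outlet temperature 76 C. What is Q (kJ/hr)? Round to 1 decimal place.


Q = m_dot * Cp * (T2 - T1)
Q = 88 * 2.8 * (76 - 43)
Q = 88 * 2.8 * 33
Q = 8131.2 kJ/hr


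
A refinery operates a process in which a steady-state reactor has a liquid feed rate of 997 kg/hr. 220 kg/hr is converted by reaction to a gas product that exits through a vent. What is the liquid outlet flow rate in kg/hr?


Steady-state mass balance on the main outlet: F_out = F_in - F_removed
F_out = 997 - 220
F_out = 777 kg/hr


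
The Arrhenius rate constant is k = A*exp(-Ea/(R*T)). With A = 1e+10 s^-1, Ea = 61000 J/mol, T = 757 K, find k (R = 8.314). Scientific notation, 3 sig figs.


k = A * exp(-Ea/(R*T))
k = 1e+10 * exp(-61000 / (8.314 * 757))
k = 1e+10 * exp(-9.692235)
k = 6.18e+05


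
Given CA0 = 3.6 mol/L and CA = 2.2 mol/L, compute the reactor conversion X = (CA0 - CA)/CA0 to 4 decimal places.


X = (CA0 - CA) / CA0
X = (3.6 - 2.2) / 3.6
X = 1.4 / 3.6
X = 0.3889


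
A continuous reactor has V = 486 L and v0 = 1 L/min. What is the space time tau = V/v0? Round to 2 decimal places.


tau = V / v0
tau = 486 / 1
tau = 486.00 min


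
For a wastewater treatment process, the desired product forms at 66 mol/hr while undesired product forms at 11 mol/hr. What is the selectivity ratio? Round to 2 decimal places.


S = desired product rate / undesired product rate
S = 66 / 11
S = 6.00


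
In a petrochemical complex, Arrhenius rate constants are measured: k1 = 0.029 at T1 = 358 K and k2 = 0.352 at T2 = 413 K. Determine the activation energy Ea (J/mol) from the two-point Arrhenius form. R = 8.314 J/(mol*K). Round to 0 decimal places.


Ea = R * ln(k2/k1) / (1/T1 - 1/T2)
ln(k2/k1) = ln(0.352/0.029) = 2.4963353
1/T1 - 1/T2 = 1/358 - 1/413 = 0.000371988583
Ea = 8.314 * 2.4963353 / 0.000371988583
Ea = 55793 J/mol


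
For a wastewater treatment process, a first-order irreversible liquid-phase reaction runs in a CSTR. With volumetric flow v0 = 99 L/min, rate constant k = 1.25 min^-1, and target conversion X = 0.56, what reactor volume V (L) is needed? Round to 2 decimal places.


V = v0 * X / (k * (1 - X))
V = 99 * 0.56 / (1.25 * (1 - 0.56))
V = 55.44 / (1.25 * 0.44)
V = 55.44 / 0.55
V = 100.80 L


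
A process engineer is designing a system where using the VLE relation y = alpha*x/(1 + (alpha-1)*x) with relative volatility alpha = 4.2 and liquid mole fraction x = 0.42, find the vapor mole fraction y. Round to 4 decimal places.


y = alpha*x / (1 + (alpha-1)*x)
y = 4.2*0.42 / (1 + (4.2-1)*0.42)
y = 1.764 / (1 + 1.344)
y = 1.764 / 2.344
y = 0.7526


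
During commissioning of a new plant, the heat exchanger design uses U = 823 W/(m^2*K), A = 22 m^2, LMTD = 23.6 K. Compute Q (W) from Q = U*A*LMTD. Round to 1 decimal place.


Q = U * A * LMTD
Q = 823 * 22 * 23.6
Q = 427301.6 W


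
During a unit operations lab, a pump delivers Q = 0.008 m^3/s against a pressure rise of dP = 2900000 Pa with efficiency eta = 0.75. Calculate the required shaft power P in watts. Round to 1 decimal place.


P = Q * dP / eta
P = 0.008 * 2900000 / 0.75
P = 23200.0 / 0.75
P = 30933.3 W


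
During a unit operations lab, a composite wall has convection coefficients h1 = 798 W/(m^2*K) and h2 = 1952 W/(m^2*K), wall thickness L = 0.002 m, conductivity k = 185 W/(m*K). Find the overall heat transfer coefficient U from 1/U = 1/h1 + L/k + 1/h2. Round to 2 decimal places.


1/U = 1/h1 + L/k + 1/h2
1/U = 1/798 + 0.002/185 + 1/1952
1/U = 0.0012531328 + 1.08108e-05 + 0.0005122951
1/U = 0.0017762387
U = 562.99 W/(m^2*K)


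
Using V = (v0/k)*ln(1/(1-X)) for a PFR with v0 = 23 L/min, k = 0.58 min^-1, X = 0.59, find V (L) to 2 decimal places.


V = (v0/k) * ln(1/(1-X))
V = (23/0.58) * ln(1/(1-0.59))
V = 39.655172 * ln(2.439024)
V = 39.655172 * 0.891598
V = 35.36 L


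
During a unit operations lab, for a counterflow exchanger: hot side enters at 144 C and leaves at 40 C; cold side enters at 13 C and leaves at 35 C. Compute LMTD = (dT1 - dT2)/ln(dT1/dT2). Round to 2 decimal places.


dT1 = Th_in - Tc_out = 144 - 35 = 109
dT2 = Th_out - Tc_in = 40 - 13 = 27
LMTD = (dT1 - dT2) / ln(dT1/dT2)
LMTD = (109 - 27) / ln(109/27)
LMTD = 58.76 K


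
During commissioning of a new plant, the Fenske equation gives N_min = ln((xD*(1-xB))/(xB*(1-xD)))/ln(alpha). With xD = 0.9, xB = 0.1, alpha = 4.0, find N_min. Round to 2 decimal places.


N_min = ln((xD*(1-xB))/(xB*(1-xD))) / ln(alpha)
Numerator inside ln: 0.81 / 0.01 = 81.0
ln(81.0) = 4.394449
ln(alpha) = ln(4.0) = 1.386294
N_min = 4.394449 / 1.386294 = 3.17


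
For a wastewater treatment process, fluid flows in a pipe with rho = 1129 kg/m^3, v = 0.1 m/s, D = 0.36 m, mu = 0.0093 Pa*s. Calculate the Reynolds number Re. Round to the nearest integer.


Re = rho * v * D / mu
Re = 1129 * 0.1 * 0.36 / 0.0093
Re = 40.644 / 0.0093
Re = 4370


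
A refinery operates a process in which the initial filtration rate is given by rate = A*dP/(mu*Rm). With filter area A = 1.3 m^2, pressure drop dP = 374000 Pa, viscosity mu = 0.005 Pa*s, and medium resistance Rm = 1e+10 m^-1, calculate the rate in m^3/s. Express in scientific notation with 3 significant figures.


rate = A * dP / (mu * Rm)
rate = 1.3 * 374000 / (0.005 * 1e+10)
rate = 486200.0 / 5.000e+07
rate = 9.72e-03 m^3/s


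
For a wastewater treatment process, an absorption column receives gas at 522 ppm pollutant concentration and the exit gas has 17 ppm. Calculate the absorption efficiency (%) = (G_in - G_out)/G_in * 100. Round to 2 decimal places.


Efficiency = (G_in - G_out) / G_in * 100%
Efficiency = (522 - 17) / 522 * 100
Efficiency = 505 / 522 * 100
Efficiency = 96.74%


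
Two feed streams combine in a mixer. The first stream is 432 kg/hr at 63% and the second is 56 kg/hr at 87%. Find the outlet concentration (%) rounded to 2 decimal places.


Mass balance on solute: F1*x1 + F2*x2 = F3*x3
F3 = F1 + F2 = 432 + 56 = 488 kg/hr
x3 = (F1*x1 + F2*x2)/F3
x3 = (432*0.63 + 56*0.87) / 488
x3 = 65.75%


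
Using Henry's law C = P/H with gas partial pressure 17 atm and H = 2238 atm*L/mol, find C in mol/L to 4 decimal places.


C = P / H
C = 17 / 2238
C = 0.0076 mol/L


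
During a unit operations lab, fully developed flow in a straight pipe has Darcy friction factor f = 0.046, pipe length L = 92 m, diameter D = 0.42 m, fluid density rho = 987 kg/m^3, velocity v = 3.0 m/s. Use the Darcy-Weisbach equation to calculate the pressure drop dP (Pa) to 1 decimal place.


dP = f * (L/D) * (rho*v^2/2)
dP = 0.046 * (92/0.42) * (987*3.0^2/2)
L/D = 219.04761905
rho*v^2/2 = 987*9.0/2 = 4441.5
dP = 0.046 * 219.04761905 * 4441.5
dP = 44753.4 Pa


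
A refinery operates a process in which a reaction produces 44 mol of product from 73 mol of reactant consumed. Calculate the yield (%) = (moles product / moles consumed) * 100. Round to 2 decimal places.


Yield = (moles product / moles consumed) * 100%
Yield = (44 / 73) * 100
Yield = 0.6027 * 100
Yield = 60.27%


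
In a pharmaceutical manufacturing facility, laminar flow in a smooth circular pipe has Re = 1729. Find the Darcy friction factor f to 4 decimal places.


f = 64 / Re
f = 64 / 1729
f = 0.0370


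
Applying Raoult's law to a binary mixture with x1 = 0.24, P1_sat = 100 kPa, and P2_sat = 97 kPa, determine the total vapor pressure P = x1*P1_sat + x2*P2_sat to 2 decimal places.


P = x1*P1_sat + x2*P2_sat
x2 = 1 - x1 = 1 - 0.24 = 0.76
P = 0.24*100 + 0.76*97
P = 24.0 + 73.72
P = 97.72 kPa


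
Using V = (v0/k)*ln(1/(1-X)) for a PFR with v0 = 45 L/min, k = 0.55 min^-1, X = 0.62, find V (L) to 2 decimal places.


V = (v0/k) * ln(1/(1-X))
V = (45/0.55) * ln(1/(1-0.62))
V = 81.818182 * ln(2.631579)
V = 81.818182 * 0.967584
V = 79.17 L


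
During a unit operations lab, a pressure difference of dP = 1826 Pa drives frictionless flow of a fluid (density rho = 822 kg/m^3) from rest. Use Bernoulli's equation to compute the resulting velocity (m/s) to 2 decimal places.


v = sqrt(2*dP/rho)
v = sqrt(2*1826/822)
v = sqrt(4.442822)
v = 2.11 m/s


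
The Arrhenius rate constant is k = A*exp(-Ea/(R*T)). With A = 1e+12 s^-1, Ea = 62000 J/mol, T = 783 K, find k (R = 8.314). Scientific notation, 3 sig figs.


k = A * exp(-Ea/(R*T))
k = 1e+12 * exp(-62000 / (8.314 * 783))
k = 1e+12 * exp(-9.524011)
k = 7.31e+07


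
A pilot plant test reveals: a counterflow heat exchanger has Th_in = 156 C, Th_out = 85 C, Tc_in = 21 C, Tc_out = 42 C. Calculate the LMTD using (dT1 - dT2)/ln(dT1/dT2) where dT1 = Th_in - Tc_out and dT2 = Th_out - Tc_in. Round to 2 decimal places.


dT1 = Th_in - Tc_out = 156 - 42 = 114
dT2 = Th_out - Tc_in = 85 - 21 = 64
LMTD = (dT1 - dT2) / ln(dT1/dT2)
LMTD = (114 - 64) / ln(114/64)
LMTD = 86.61 K


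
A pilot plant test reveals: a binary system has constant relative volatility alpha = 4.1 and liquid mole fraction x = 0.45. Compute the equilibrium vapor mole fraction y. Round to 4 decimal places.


y = alpha*x / (1 + (alpha-1)*x)
y = 4.1*0.45 / (1 + (4.1-1)*0.45)
y = 1.845 / (1 + 1.395)
y = 1.845 / 2.395
y = 0.7704


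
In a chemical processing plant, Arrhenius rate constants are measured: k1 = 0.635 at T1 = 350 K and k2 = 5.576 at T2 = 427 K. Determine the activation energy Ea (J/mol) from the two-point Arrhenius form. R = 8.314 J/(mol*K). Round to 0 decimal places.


Ea = R * ln(k2/k1) / (1/T1 - 1/T2)
ln(k2/k1) = ln(5.576/0.635) = 2.172602
1/T1 - 1/T2 = 1/350 - 1/427 = 0.000515222482
Ea = 8.314 * 2.172602 / 0.000515222482
Ea = 35059 J/mol


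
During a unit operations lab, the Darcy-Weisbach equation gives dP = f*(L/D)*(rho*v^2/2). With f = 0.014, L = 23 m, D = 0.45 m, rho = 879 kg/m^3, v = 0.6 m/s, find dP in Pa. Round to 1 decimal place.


dP = f * (L/D) * (rho*v^2/2)
dP = 0.014 * (23/0.45) * (879*0.6^2/2)
L/D = 51.11111111
rho*v^2/2 = 879*0.36/2 = 158.22
dP = 0.014 * 51.11111111 * 158.22
dP = 113.2 Pa


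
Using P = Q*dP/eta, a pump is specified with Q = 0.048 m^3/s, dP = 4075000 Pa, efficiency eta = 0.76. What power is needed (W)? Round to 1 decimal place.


P = Q * dP / eta
P = 0.048 * 4075000 / 0.76
P = 195600.0 / 0.76
P = 257368.4 W


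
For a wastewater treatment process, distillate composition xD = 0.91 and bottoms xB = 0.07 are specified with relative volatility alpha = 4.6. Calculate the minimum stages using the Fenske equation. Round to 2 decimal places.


N_min = ln((xD*(1-xB))/(xB*(1-xD))) / ln(alpha)
Numerator inside ln: 0.8463 / 0.0063 = 134.333333
ln(134.333333) = 4.900324
ln(alpha) = ln(4.6) = 1.526056
N_min = 4.900324 / 1.526056 = 3.21


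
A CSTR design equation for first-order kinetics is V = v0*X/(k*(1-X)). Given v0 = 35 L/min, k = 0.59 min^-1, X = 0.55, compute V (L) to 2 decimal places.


V = v0 * X / (k * (1 - X))
V = 35 * 0.55 / (0.59 * (1 - 0.55))
V = 19.25 / (0.59 * 0.45)
V = 19.25 / 0.2655
V = 72.50 L


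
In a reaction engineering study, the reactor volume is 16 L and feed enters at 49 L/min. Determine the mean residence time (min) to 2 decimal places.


tau = V / v0
tau = 16 / 49
tau = 0.33 min


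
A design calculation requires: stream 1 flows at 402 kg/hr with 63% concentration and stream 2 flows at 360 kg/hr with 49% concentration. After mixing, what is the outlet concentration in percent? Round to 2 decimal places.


Mass balance on solute: F1*x1 + F2*x2 = F3*x3
F3 = F1 + F2 = 402 + 360 = 762 kg/hr
x3 = (F1*x1 + F2*x2)/F3
x3 = (402*0.63 + 360*0.49) / 762
x3 = 56.39%


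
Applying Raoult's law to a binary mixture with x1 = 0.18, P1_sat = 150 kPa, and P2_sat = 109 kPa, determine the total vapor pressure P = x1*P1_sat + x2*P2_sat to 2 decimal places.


P = x1*P1_sat + x2*P2_sat
x2 = 1 - x1 = 1 - 0.18 = 0.82
P = 0.18*150 + 0.82*109
P = 27.0 + 89.38
P = 116.38 kPa


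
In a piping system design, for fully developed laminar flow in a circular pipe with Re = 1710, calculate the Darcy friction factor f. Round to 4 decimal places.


f = 64 / Re
f = 64 / 1710
f = 0.0374


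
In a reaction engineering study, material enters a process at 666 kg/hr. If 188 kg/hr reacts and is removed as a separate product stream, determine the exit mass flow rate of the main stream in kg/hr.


Steady-state mass balance on the main outlet: F_out = F_in - F_removed
F_out = 666 - 188
F_out = 478 kg/hr


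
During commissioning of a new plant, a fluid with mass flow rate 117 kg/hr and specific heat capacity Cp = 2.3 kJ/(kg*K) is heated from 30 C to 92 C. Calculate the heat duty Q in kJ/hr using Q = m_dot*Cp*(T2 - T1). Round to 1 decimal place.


Q = m_dot * Cp * (T2 - T1)
Q = 117 * 2.3 * (92 - 30)
Q = 117 * 2.3 * 62
Q = 16684.2 kJ/hr


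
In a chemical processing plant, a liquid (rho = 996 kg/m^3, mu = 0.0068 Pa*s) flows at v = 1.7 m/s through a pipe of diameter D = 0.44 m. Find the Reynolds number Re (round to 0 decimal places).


Re = rho * v * D / mu
Re = 996 * 1.7 * 0.44 / 0.0068
Re = 745.008 / 0.0068
Re = 109560


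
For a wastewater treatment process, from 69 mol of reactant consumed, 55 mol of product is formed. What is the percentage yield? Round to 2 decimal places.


Yield = (moles product / moles consumed) * 100%
Yield = (55 / 69) * 100
Yield = 0.7971 * 100
Yield = 79.71%


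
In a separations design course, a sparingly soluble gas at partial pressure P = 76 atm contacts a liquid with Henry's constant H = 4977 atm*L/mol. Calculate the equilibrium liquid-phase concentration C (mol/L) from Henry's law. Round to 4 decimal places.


C = P / H
C = 76 / 4977
C = 0.0153 mol/L


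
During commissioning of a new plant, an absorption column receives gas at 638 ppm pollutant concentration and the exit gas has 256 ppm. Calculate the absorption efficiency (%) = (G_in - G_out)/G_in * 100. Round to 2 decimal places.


Efficiency = (G_in - G_out) / G_in * 100%
Efficiency = (638 - 256) / 638 * 100
Efficiency = 382 / 638 * 100
Efficiency = 59.87%


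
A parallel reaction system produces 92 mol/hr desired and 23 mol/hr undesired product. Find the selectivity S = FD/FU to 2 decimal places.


S = desired product rate / undesired product rate
S = 92 / 23
S = 4.00


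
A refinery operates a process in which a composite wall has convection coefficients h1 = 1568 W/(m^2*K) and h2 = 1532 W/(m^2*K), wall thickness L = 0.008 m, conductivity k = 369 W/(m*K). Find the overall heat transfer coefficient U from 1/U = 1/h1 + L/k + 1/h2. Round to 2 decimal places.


1/U = 1/h1 + L/k + 1/h2
1/U = 1/1568 + 0.008/369 + 1/1532
1/U = 0.0006377551 + 2.16802e-05 + 0.0006527415
1/U = 0.0013121768
U = 762.09 W/(m^2*K)


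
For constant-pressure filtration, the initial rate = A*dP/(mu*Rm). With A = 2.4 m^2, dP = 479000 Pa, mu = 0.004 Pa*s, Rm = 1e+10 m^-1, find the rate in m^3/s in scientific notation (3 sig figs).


rate = A * dP / (mu * Rm)
rate = 2.4 * 479000 / (0.004 * 1e+10)
rate = 1149600.0 / 4.000e+07
rate = 2.87e-02 m^3/s


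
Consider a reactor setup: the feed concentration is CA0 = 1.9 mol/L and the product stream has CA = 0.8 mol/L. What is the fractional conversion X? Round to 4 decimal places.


X = (CA0 - CA) / CA0
X = (1.9 - 0.8) / 1.9
X = 1.1 / 1.9
X = 0.5789


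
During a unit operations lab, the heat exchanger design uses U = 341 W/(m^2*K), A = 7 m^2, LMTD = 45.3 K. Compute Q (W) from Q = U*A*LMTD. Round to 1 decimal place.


Q = U * A * LMTD
Q = 341 * 7 * 45.3
Q = 108131.1 W


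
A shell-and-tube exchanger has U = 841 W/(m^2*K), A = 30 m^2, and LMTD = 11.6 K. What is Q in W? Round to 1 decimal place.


Q = U * A * LMTD
Q = 841 * 30 * 11.6
Q = 292668.0 W


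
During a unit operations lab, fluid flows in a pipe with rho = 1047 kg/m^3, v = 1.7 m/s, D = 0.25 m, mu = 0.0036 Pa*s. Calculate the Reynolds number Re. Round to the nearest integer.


Re = rho * v * D / mu
Re = 1047 * 1.7 * 0.25 / 0.0036
Re = 444.975 / 0.0036
Re = 123604


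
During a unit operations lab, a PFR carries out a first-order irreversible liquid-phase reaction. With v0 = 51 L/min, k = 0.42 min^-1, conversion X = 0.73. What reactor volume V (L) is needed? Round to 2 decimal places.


V = (v0/k) * ln(1/(1-X))
V = (51/0.42) * ln(1/(1-0.73))
V = 121.428571 * ln(3.703704)
V = 121.428571 * 1.309333
V = 158.99 L


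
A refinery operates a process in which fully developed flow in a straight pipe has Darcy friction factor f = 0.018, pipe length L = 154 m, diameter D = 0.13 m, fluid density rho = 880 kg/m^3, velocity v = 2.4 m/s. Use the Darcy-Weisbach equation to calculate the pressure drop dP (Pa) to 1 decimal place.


dP = f * (L/D) * (rho*v^2/2)
dP = 0.018 * (154/0.13) * (880*2.4^2/2)
L/D = 1184.61538462
rho*v^2/2 = 880*5.76/2 = 2534.4
dP = 0.018 * 1184.61538462 * 2534.4
dP = 54041.2 Pa


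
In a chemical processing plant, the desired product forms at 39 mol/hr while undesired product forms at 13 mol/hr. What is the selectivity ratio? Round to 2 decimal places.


S = desired product rate / undesired product rate
S = 39 / 13
S = 3.00


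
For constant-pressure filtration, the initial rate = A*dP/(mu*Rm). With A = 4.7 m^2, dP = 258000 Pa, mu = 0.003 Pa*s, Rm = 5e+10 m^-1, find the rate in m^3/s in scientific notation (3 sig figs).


rate = A * dP / (mu * Rm)
rate = 4.7 * 258000 / (0.003 * 5e+10)
rate = 1212600.0 / 1.500e+08
rate = 8.08e-03 m^3/s


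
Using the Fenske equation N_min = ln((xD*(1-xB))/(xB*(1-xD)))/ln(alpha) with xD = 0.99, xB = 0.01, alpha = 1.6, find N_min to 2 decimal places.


N_min = ln((xD*(1-xB))/(xB*(1-xD))) / ln(alpha)
Numerator inside ln: 0.9801 / 0.0001 = 9801.0
ln(9801.0) = 9.19024
ln(alpha) = ln(1.6) = 0.470004
N_min = 9.19024 / 0.470004 = 19.55


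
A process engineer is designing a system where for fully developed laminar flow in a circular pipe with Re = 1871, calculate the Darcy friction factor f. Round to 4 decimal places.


f = 64 / Re
f = 64 / 1871
f = 0.0342


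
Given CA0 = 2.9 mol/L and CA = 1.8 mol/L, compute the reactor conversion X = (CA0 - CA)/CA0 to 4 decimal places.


X = (CA0 - CA) / CA0
X = (2.9 - 1.8) / 2.9
X = 1.1 / 2.9
X = 0.3793


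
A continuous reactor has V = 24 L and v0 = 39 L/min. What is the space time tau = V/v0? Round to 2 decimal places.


tau = V / v0
tau = 24 / 39
tau = 0.62 min


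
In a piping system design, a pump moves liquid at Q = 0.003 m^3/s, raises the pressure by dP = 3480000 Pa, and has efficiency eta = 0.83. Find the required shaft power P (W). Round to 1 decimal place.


P = Q * dP / eta
P = 0.003 * 3480000 / 0.83
P = 10440.0 / 0.83
P = 12578.3 W


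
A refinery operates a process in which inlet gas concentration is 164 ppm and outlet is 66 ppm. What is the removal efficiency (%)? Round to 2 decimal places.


Efficiency = (G_in - G_out) / G_in * 100%
Efficiency = (164 - 66) / 164 * 100
Efficiency = 98 / 164 * 100
Efficiency = 59.76%


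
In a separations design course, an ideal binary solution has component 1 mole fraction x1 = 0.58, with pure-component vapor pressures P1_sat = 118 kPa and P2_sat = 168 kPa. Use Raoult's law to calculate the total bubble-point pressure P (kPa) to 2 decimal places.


P = x1*P1_sat + x2*P2_sat
x2 = 1 - x1 = 1 - 0.58 = 0.42
P = 0.58*118 + 0.42*168
P = 68.44 + 70.56
P = 139.00 kPa


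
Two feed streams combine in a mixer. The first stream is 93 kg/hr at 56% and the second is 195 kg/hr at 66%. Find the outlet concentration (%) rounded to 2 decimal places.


Mass balance on solute: F1*x1 + F2*x2 = F3*x3
F3 = F1 + F2 = 93 + 195 = 288 kg/hr
x3 = (F1*x1 + F2*x2)/F3
x3 = (93*0.56 + 195*0.66) / 288
x3 = 62.77%


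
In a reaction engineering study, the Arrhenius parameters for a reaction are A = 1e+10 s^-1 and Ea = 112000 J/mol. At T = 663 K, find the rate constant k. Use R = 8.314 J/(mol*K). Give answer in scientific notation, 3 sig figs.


k = A * exp(-Ea/(R*T))
k = 1e+10 * exp(-112000 / (8.314 * 663))
k = 1e+10 * exp(-20.318632)
k = 1.50e+01


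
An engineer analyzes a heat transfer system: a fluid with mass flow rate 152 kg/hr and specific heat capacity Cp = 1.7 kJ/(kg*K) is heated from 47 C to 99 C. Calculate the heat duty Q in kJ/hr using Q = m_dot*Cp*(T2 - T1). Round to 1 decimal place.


Q = m_dot * Cp * (T2 - T1)
Q = 152 * 1.7 * (99 - 47)
Q = 152 * 1.7 * 52
Q = 13436.8 kJ/hr


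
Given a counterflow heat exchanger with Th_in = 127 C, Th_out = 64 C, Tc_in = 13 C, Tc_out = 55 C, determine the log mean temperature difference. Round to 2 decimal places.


dT1 = Th_in - Tc_out = 127 - 55 = 72
dT2 = Th_out - Tc_in = 64 - 13 = 51
LMTD = (dT1 - dT2) / ln(dT1/dT2)
LMTD = (72 - 51) / ln(72/51)
LMTD = 60.90 K


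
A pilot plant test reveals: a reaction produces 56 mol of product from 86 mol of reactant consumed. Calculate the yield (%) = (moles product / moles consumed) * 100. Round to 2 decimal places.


Yield = (moles product / moles consumed) * 100%
Yield = (56 / 86) * 100
Yield = 0.6512 * 100
Yield = 65.12%


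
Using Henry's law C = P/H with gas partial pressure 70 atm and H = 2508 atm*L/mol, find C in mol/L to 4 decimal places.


C = P / H
C = 70 / 2508
C = 0.0279 mol/L


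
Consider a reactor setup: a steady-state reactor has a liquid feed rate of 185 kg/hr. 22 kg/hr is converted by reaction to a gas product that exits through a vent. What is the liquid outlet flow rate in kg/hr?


Steady-state mass balance on the main outlet: F_out = F_in - F_removed
F_out = 185 - 22
F_out = 163 kg/hr


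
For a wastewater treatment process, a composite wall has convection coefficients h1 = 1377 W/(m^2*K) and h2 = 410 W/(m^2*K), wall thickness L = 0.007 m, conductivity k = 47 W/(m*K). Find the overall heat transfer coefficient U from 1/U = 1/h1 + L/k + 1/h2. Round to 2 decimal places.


1/U = 1/h1 + L/k + 1/h2
1/U = 1/1377 + 0.007/47 + 1/410
1/U = 0.0007262164 + 0.0001489362 + 0.0024390244
1/U = 0.003314177
U = 301.73 W/(m^2*K)


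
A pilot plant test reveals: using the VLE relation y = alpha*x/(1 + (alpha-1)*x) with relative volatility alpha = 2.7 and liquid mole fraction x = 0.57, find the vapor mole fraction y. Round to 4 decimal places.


y = alpha*x / (1 + (alpha-1)*x)
y = 2.7*0.57 / (1 + (2.7-1)*0.57)
y = 1.539 / (1 + 0.969)
y = 1.539 / 1.969
y = 0.7816


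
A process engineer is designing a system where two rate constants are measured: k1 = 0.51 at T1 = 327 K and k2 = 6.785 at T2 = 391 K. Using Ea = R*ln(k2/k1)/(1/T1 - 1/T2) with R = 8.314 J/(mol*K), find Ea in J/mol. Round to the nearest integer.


Ea = R * ln(k2/k1) / (1/T1 - 1/T2)
ln(k2/k1) = ln(6.785/0.51) = 2.5880588
1/T1 - 1/T2 = 1/327 - 1/391 = 0.000500559219
Ea = 8.314 * 2.5880588 / 0.000500559219
Ea = 42986 J/mol


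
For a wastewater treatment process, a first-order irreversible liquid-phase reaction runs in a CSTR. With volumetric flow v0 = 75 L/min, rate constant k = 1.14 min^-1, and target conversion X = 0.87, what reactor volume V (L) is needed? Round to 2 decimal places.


V = v0 * X / (k * (1 - X))
V = 75 * 0.87 / (1.14 * (1 - 0.87))
V = 65.25 / (1.14 * 0.13)
V = 65.25 / 0.1482
V = 440.28 L


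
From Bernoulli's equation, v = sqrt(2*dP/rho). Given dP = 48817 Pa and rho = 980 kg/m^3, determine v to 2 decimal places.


v = sqrt(2*dP/rho)
v = sqrt(2*48817/980)
v = sqrt(99.626531)
v = 9.98 m/s


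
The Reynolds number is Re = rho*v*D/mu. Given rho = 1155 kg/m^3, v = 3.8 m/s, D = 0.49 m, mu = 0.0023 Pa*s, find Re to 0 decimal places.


Re = rho * v * D / mu
Re = 1155 * 3.8 * 0.49 / 0.0023
Re = 2150.61 / 0.0023
Re = 935048


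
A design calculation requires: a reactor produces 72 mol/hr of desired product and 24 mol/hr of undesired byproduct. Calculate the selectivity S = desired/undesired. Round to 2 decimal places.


S = desired product rate / undesired product rate
S = 72 / 24
S = 3.00


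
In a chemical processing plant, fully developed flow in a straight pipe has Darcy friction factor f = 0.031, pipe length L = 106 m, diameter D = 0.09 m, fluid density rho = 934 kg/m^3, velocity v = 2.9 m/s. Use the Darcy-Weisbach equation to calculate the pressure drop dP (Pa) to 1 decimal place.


dP = f * (L/D) * (rho*v^2/2)
dP = 0.031 * (106/0.09) * (934*2.9^2/2)
L/D = 1177.77777778
rho*v^2/2 = 934*8.41/2 = 3927.47
dP = 0.031 * 1177.77777778 * 3927.47
dP = 143396.3 Pa


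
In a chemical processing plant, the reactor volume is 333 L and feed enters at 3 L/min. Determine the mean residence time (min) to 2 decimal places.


tau = V / v0
tau = 333 / 3
tau = 111.00 min


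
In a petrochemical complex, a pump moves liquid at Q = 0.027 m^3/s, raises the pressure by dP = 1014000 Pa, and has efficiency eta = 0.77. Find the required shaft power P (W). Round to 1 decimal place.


P = Q * dP / eta
P = 0.027 * 1014000 / 0.77
P = 27378.0 / 0.77
P = 35555.8 W


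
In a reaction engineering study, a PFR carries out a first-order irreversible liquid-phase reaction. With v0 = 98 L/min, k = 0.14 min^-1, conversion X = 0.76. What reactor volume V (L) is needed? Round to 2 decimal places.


V = (v0/k) * ln(1/(1-X))
V = (98/0.14) * ln(1/(1-0.76))
V = 700.0 * ln(4.166667)
V = 700.0 * 1.427116
V = 998.98 L


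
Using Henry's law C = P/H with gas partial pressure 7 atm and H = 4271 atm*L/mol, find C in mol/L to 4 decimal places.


C = P / H
C = 7 / 4271
C = 0.0016 mol/L


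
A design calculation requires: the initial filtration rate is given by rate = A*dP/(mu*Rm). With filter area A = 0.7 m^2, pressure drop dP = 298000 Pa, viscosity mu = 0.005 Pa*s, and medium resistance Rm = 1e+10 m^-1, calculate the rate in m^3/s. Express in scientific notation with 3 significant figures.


rate = A * dP / (mu * Rm)
rate = 0.7 * 298000 / (0.005 * 1e+10)
rate = 208600.0 / 5.000e+07
rate = 4.17e-03 m^3/s


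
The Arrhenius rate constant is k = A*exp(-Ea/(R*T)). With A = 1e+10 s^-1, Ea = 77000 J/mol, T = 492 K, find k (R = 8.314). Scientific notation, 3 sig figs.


k = A * exp(-Ea/(R*T))
k = 1e+10 * exp(-77000 / (8.314 * 492))
k = 1e+10 * exp(-18.82416)
k = 6.68e+01


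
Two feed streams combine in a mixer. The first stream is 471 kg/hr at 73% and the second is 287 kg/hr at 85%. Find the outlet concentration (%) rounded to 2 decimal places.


Mass balance on solute: F1*x1 + F2*x2 = F3*x3
F3 = F1 + F2 = 471 + 287 = 758 kg/hr
x3 = (F1*x1 + F2*x2)/F3
x3 = (471*0.73 + 287*0.85) / 758
x3 = 77.54%


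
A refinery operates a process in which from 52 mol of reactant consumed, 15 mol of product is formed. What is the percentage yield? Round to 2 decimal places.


Yield = (moles product / moles consumed) * 100%
Yield = (15 / 52) * 100
Yield = 0.2885 * 100
Yield = 28.85%


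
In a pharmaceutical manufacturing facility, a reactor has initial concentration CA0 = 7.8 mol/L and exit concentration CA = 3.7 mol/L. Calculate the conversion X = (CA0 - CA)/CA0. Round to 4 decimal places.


X = (CA0 - CA) / CA0
X = (7.8 - 3.7) / 7.8
X = 4.1 / 7.8
X = 0.5256


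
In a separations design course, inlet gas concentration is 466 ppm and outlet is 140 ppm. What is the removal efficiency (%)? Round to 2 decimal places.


Efficiency = (G_in - G_out) / G_in * 100%
Efficiency = (466 - 140) / 466 * 100
Efficiency = 326 / 466 * 100
Efficiency = 69.96%


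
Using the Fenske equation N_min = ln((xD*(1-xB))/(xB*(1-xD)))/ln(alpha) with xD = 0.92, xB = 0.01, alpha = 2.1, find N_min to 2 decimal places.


N_min = ln((xD*(1-xB))/(xB*(1-xD))) / ln(alpha)
Numerator inside ln: 0.9108 / 0.0008 = 1138.5
ln(1138.5) = 7.037467
ln(alpha) = ln(2.1) = 0.741937
N_min = 7.037467 / 0.741937 = 9.49


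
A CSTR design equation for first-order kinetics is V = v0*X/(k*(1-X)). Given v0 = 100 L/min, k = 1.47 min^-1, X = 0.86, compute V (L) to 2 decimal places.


V = v0 * X / (k * (1 - X))
V = 100 * 0.86 / (1.47 * (1 - 0.86))
V = 86.0 / (1.47 * 0.14)
V = 86.0 / 0.2058
V = 417.88 L


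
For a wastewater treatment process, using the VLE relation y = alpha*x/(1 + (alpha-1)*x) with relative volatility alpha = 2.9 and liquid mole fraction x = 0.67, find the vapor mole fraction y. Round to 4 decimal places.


y = alpha*x / (1 + (alpha-1)*x)
y = 2.9*0.67 / (1 + (2.9-1)*0.67)
y = 1.943 / (1 + 1.273)
y = 1.943 / 2.273
y = 0.8548


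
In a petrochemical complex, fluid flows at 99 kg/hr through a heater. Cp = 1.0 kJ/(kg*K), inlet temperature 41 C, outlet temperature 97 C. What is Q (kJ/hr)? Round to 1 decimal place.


Q = m_dot * Cp * (T2 - T1)
Q = 99 * 1.0 * (97 - 41)
Q = 99 * 1.0 * 56
Q = 5544.0 kJ/hr


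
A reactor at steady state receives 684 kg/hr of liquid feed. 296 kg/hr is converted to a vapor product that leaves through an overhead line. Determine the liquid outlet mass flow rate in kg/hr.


Steady-state mass balance on the main outlet: F_out = F_in - F_removed
F_out = 684 - 296
F_out = 388 kg/hr


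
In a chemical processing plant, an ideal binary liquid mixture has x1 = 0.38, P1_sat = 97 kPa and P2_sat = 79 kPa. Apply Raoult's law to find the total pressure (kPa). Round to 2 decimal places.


P = x1*P1_sat + x2*P2_sat
x2 = 1 - x1 = 1 - 0.38 = 0.62
P = 0.38*97 + 0.62*79
P = 36.86 + 48.98
P = 85.84 kPa


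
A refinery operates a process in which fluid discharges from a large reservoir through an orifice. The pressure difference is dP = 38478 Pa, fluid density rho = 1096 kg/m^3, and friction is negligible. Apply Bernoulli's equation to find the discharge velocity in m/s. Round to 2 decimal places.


v = sqrt(2*dP/rho)
v = sqrt(2*38478/1096)
v = sqrt(70.215328)
v = 8.38 m/s


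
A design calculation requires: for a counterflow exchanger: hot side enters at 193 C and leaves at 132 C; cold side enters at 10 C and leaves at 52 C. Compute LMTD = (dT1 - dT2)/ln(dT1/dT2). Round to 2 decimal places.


dT1 = Th_in - Tc_out = 193 - 52 = 141
dT2 = Th_out - Tc_in = 132 - 10 = 122
LMTD = (dT1 - dT2) / ln(dT1/dT2)
LMTD = (141 - 122) / ln(141/122)
LMTD = 131.27 K


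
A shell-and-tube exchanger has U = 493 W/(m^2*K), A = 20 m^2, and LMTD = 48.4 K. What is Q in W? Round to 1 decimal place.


Q = U * A * LMTD
Q = 493 * 20 * 48.4
Q = 477224.0 W


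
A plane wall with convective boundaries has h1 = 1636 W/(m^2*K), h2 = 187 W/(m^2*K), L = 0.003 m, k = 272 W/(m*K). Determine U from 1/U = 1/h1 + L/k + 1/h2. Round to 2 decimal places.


1/U = 1/h1 + L/k + 1/h2
1/U = 1/1636 + 0.003/272 + 1/187
1/U = 0.0006112469 + 1.10294e-05 + 0.0053475936
1/U = 0.0059698699
U = 167.51 W/(m^2*K)


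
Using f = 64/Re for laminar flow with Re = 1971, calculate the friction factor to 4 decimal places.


f = 64 / Re
f = 64 / 1971
f = 0.0325


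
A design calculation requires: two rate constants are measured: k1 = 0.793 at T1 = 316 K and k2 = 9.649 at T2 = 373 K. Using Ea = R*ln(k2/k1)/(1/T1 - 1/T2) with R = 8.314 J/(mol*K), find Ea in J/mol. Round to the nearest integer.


Ea = R * ln(k2/k1) / (1/T1 - 1/T2)
ln(k2/k1) = ln(9.649/0.793) = 2.4987863
1/T1 - 1/T2 = 1/316 - 1/373 = 0.000483591815
Ea = 8.314 * 2.4987863 / 0.000483591815
Ea = 42960 J/mol


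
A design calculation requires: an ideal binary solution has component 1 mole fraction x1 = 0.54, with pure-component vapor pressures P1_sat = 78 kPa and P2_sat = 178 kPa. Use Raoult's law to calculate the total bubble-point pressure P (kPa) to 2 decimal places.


P = x1*P1_sat + x2*P2_sat
x2 = 1 - x1 = 1 - 0.54 = 0.46
P = 0.54*78 + 0.46*178
P = 42.12 + 81.88
P = 124.00 kPa


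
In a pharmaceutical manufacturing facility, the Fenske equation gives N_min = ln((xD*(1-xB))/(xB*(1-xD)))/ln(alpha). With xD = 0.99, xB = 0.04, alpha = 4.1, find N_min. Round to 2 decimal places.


N_min = ln((xD*(1-xB))/(xB*(1-xD))) / ln(alpha)
Numerator inside ln: 0.9504 / 0.0004 = 2376.0
ln(2376.0) = 7.773174
ln(alpha) = ln(4.1) = 1.410987
N_min = 7.773174 / 1.410987 = 5.51


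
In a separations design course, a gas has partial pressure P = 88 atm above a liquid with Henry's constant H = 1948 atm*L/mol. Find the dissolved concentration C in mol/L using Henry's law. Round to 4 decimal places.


C = P / H
C = 88 / 1948
C = 0.0452 mol/L


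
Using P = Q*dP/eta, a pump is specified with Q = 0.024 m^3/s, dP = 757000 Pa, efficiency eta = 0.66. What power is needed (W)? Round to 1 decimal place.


P = Q * dP / eta
P = 0.024 * 757000 / 0.66
P = 18168.0 / 0.66
P = 27527.3 W


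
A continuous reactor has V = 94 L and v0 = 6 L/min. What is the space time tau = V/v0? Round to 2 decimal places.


tau = V / v0
tau = 94 / 6
tau = 15.67 min


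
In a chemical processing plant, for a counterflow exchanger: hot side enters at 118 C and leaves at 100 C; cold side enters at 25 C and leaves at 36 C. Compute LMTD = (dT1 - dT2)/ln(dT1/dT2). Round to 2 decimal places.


dT1 = Th_in - Tc_out = 118 - 36 = 82
dT2 = Th_out - Tc_in = 100 - 25 = 75
LMTD = (dT1 - dT2) / ln(dT1/dT2)
LMTD = (82 - 75) / ln(82/75)
LMTD = 78.45 K


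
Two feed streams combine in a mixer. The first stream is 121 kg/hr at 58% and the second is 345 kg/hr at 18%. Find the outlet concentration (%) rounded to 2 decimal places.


Mass balance on solute: F1*x1 + F2*x2 = F3*x3
F3 = F1 + F2 = 121 + 345 = 466 kg/hr
x3 = (F1*x1 + F2*x2)/F3
x3 = (121*0.58 + 345*0.18) / 466
x3 = 28.39%


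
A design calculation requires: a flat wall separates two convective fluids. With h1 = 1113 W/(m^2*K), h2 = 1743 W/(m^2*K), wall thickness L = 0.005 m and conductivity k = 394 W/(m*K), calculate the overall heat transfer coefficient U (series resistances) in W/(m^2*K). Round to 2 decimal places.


1/U = 1/h1 + L/k + 1/h2
1/U = 1/1113 + 0.005/394 + 1/1743
1/U = 0.0008984726 + 1.26904e-05 + 0.0005737235
1/U = 0.0014848865
U = 673.45 W/(m^2*K)


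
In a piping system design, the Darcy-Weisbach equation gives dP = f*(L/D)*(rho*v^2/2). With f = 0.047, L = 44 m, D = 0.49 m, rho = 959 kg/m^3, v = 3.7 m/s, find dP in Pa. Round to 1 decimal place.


dP = f * (L/D) * (rho*v^2/2)
dP = 0.047 * (44/0.49) * (959*3.7^2/2)
L/D = 89.79591837
rho*v^2/2 = 959*13.69/2 = 6564.355
dP = 0.047 * 89.79591837 * 6564.355
dP = 27704.3 Pa


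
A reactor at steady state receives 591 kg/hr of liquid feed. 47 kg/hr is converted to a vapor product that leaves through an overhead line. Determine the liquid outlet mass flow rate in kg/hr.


Steady-state mass balance on the main outlet: F_out = F_in - F_removed
F_out = 591 - 47
F_out = 544 kg/hr


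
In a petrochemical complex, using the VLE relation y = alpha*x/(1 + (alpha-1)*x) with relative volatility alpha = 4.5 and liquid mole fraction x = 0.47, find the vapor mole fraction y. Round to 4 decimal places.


y = alpha*x / (1 + (alpha-1)*x)
y = 4.5*0.47 / (1 + (4.5-1)*0.47)
y = 2.115 / (1 + 1.645)
y = 2.115 / 2.645
y = 0.7996


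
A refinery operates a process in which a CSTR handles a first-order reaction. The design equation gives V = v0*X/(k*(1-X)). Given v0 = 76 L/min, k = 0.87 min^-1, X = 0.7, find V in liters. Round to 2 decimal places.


V = v0 * X / (k * (1 - X))
V = 76 * 0.7 / (0.87 * (1 - 0.7))
V = 53.2 / (0.87 * 0.3)
V = 53.2 / 0.261
V = 203.83 L


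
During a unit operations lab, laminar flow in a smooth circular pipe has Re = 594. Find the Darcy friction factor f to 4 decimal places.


f = 64 / Re
f = 64 / 594
f = 0.1077
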